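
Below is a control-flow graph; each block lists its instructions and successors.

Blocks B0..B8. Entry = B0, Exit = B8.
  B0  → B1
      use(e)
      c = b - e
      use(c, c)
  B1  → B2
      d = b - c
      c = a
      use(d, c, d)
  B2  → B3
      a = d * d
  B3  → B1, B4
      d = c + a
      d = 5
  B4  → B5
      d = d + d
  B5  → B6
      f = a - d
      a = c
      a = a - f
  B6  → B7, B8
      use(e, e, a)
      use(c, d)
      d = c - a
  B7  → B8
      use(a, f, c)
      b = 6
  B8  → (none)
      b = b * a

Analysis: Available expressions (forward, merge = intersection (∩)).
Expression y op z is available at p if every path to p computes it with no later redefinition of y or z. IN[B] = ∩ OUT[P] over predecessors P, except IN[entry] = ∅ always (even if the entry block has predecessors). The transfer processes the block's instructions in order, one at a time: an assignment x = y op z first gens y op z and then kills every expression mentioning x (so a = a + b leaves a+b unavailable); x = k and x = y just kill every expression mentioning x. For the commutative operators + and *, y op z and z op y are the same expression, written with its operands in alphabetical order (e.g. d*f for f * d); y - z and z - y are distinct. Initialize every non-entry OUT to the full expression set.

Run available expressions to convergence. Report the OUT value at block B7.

Answer: {c-a}

Derivation:
Fixpoint table:
  B0: | IN={} | OUT={b-e}
  B1: | IN={b-e} | OUT={b-e}
  B2: | IN={b-e} | OUT={b-e, d*d}
  B3: | IN={b-e, d*d} | OUT={a+c, b-e}
  B4: | IN={a+c, b-e} | OUT={a+c, b-e}
  B5: | IN={a+c, b-e} | OUT={b-e}
  B6: | IN={b-e} | OUT={b-e, c-a}
  B7: | IN={b-e, c-a} | OUT={c-a}
  B8: | IN={c-a} | OUT={c-a}

Merge at B7: IN[B7] = OUT[B6] = {b-e, c-a}
Applying B7's transfer function to that IN value gives OUT[B7] (row B7 above).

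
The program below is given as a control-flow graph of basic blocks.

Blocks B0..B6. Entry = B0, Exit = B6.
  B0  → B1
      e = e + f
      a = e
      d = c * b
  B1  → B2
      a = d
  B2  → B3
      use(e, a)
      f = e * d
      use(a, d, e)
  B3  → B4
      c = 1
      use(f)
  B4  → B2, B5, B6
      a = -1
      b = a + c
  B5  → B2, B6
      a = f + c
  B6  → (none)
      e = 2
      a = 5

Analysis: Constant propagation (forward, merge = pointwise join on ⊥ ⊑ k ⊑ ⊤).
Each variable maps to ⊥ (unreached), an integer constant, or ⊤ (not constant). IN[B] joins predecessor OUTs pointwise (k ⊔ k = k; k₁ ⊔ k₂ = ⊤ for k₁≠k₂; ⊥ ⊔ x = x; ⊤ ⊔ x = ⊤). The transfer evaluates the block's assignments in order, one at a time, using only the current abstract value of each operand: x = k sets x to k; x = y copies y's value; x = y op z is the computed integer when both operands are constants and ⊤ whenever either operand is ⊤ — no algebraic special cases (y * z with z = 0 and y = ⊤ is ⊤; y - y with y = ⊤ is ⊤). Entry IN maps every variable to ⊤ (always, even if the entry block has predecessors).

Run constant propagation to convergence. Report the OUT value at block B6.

Converged values:
  B0: | IN=(all ⊤) | OUT=(all ⊤)
  B1: | IN=(all ⊤) | OUT=(all ⊤)
  B2: | IN=(all ⊤) | OUT=(all ⊤)
  B3: | IN=(all ⊤) | OUT={c:1; rest ⊤}
  B4: | IN={c:1; rest ⊤} | OUT={a:-1, b:0, c:1; rest ⊤}
  B5: | IN={a:-1, b:0, c:1; rest ⊤} | OUT={b:0, c:1; rest ⊤}
  B6: | IN={b:0, c:1; rest ⊤} | OUT={a:5, b:0, c:1, e:2; rest ⊤}

Merge at B6: IN[B6] = OUT[B4] ⊔ OUT[B5] = {a: ⊤, b: 0, c: 1, d: ⊤, e: ⊤, f: ⊤}
Applying B6's transfer function to that IN value gives OUT[B6] (row B6 above).

Answer: {a: 5, b: 0, c: 1, d: ⊤, e: 2, f: ⊤}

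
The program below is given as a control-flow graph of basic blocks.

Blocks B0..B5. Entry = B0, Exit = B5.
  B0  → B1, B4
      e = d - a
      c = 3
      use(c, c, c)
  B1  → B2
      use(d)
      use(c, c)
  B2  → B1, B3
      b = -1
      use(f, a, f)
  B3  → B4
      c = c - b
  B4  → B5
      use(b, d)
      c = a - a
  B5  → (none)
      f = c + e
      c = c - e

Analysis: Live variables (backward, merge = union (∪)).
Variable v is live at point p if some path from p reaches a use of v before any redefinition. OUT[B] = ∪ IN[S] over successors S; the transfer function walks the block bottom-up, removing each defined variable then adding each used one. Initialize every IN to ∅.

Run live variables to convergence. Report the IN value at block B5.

Answer: {c, e}

Working:
Per-block solution:
  B0:   IN={a, b, d, f}   OUT={a, b, c, d, e, f}
  B1:   IN={a, c, d, e, f}   OUT={a, c, d, e, f}
  B2:   IN={a, c, d, e, f}   OUT={a, b, c, d, e, f}
  B3:   IN={a, b, c, d, e}   OUT={a, b, d, e}
  B4:   IN={a, b, d, e}   OUT={c, e}
  B5:   IN={c, e}   OUT={}

B5 is the boundary node: OUT[B5] = {}
Applying B5's transfer function to that OUT value gives IN[B5] (row B5 above).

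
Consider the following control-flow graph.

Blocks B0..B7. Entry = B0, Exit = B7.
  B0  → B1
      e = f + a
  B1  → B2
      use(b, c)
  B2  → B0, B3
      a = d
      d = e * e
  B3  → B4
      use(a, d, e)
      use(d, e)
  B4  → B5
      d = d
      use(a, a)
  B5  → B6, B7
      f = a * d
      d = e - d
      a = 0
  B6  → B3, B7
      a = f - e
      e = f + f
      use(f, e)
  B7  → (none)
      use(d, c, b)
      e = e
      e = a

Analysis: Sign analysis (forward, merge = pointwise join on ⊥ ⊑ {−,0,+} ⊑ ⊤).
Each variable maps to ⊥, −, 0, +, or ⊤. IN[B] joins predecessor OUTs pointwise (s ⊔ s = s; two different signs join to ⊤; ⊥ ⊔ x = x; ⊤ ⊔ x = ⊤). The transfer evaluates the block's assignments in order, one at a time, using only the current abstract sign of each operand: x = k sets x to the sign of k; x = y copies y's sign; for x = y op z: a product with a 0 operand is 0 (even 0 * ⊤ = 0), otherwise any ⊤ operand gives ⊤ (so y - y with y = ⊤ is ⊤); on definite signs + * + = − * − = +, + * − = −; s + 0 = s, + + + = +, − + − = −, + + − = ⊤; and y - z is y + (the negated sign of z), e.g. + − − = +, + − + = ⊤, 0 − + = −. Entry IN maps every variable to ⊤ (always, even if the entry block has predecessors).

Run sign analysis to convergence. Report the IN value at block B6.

Answer: {a: 0, b: ⊤, c: ⊤, d: ⊤, e: ⊤, f: ⊤}

Derivation:
Fixpoint table:
  B0: | IN=(all ⊤) | OUT=(all ⊤)
  B1: | IN=(all ⊤) | OUT=(all ⊤)
  B2: | IN=(all ⊤) | OUT=(all ⊤)
  B3: | IN=(all ⊤) | OUT=(all ⊤)
  B4: | IN=(all ⊤) | OUT=(all ⊤)
  B5: | IN=(all ⊤) | OUT={a:0; rest ⊤}
  B6: | IN={a:0; rest ⊤} | OUT=(all ⊤)
  B7: | IN=(all ⊤) | OUT=(all ⊤)

Merge at B6: IN[B6] = OUT[B5] = {a: 0, b: ⊤, c: ⊤, d: ⊤, e: ⊤, f: ⊤}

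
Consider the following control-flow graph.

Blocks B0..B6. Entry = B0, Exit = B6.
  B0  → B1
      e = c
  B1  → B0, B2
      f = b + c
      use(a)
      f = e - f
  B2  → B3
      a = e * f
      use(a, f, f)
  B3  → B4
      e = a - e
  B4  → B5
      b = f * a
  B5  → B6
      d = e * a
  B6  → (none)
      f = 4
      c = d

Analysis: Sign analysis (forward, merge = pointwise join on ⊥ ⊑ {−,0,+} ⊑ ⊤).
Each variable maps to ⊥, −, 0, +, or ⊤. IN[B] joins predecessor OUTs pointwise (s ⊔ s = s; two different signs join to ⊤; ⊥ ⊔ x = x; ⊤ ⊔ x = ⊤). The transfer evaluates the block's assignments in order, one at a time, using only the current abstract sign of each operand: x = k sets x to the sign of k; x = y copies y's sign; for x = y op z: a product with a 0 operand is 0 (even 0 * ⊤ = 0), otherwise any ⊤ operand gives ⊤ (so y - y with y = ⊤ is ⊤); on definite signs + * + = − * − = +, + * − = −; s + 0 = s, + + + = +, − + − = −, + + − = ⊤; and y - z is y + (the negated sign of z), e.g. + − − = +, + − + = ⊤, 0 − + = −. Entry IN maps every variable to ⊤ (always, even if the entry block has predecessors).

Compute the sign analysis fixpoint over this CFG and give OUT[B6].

Converged values:
  B0:   IN=(all ⊤)   OUT=(all ⊤)
  B1:   IN=(all ⊤)   OUT=(all ⊤)
  B2:   IN=(all ⊤)   OUT=(all ⊤)
  B3:   IN=(all ⊤)   OUT=(all ⊤)
  B4:   IN=(all ⊤)   OUT=(all ⊤)
  B5:   IN=(all ⊤)   OUT=(all ⊤)
  B6:   IN=(all ⊤)   OUT={f:+; rest ⊤}

Merge at B6: IN[B6] = OUT[B5] = {a: ⊤, b: ⊤, c: ⊤, d: ⊤, e: ⊤, f: ⊤}
Applying B6's transfer function to that IN value gives OUT[B6] (row B6 above).

Answer: {a: ⊤, b: ⊤, c: ⊤, d: ⊤, e: ⊤, f: +}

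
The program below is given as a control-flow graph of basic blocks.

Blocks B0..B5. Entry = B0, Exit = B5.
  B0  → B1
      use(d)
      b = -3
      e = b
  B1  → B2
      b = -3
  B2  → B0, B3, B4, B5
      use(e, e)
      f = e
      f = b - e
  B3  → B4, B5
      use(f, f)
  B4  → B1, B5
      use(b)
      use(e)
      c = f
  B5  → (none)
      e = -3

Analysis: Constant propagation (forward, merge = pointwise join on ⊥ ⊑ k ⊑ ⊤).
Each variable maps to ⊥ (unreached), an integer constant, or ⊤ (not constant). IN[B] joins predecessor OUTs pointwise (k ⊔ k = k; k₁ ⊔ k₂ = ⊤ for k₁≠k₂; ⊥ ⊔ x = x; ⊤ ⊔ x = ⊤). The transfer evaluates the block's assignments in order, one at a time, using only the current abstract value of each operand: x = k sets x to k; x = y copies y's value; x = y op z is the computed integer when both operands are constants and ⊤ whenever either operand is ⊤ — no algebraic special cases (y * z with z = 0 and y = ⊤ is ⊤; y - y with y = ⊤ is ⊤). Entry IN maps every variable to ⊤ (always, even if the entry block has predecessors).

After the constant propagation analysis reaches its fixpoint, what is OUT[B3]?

Answer: {a: ⊤, b: -3, c: ⊤, d: ⊤, e: -3, f: 0}

Trace:
Fixpoint table:
  B0:  IN=(all ⊤)  OUT={b:-3, e:-3; rest ⊤}
  B1:  IN={b:-3, e:-3; rest ⊤}  OUT={b:-3, e:-3; rest ⊤}
  B2:  IN={b:-3, e:-3; rest ⊤}  OUT={b:-3, e:-3, f:0; rest ⊤}
  B3:  IN={b:-3, e:-3, f:0; rest ⊤}  OUT={b:-3, e:-3, f:0; rest ⊤}
  B4:  IN={b:-3, e:-3, f:0; rest ⊤}  OUT={b:-3, c:0, e:-3, f:0; rest ⊤}
  B5:  IN={b:-3, e:-3, f:0; rest ⊤}  OUT={b:-3, e:-3, f:0; rest ⊤}

Merge at B3: IN[B3] = OUT[B2] = {a: ⊤, b: -3, c: ⊤, d: ⊤, e: -3, f: 0}
Applying B3's transfer function to that IN value gives OUT[B3] (row B3 above).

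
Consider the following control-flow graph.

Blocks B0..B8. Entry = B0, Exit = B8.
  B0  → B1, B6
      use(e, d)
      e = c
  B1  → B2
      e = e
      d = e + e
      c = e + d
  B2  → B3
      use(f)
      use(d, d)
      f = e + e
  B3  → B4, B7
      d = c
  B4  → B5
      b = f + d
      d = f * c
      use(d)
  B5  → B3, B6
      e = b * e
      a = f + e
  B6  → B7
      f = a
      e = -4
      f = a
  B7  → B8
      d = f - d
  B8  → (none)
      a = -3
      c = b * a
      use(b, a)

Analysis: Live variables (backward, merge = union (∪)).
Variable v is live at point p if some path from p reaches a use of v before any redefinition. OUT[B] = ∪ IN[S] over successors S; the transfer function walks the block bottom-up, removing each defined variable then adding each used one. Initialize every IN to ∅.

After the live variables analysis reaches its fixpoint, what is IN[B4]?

Fixpoint table:
  B0: | IN={a, b, c, d, e, f} | OUT={a, b, d, e, f}
  B1: | IN={b, e, f} | OUT={b, c, d, e, f}
  B2: | IN={b, c, d, e, f} | OUT={b, c, e, f}
  B3: | IN={b, c, e, f} | OUT={b, c, d, e, f}
  B4: | IN={c, d, e, f} | OUT={b, c, d, e, f}
  B5: | IN={b, c, d, e, f} | OUT={a, b, c, d, e, f}
  B6: | IN={a, b, d} | OUT={b, d, f}
  B7: | IN={b, d, f} | OUT={b}
  B8: | IN={b} | OUT={}

Merge at B4: OUT[B4] = IN[B5] = {b, c, d, e, f}
Applying B4's transfer function to that OUT value gives IN[B4] (row B4 above).

Answer: {c, d, e, f}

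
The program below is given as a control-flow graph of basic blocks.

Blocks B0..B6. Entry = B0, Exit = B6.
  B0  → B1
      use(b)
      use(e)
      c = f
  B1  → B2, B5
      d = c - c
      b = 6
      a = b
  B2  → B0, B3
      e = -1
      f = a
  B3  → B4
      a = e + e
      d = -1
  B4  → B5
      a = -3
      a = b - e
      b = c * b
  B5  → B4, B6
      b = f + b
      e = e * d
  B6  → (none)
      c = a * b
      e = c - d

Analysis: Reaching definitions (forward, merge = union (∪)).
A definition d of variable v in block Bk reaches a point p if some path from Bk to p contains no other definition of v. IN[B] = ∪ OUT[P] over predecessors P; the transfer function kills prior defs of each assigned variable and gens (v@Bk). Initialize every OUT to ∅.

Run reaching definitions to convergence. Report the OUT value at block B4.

Answer: {a@B4, b@B4, c@B0, d@B1, d@B3, e@B2, e@B5, f@B2}

Working:
Converged values:
  B0:   IN={a@B1, b@B1, c@B0, d@B1, e@B2, f@B2}   OUT={a@B1, b@B1, c@B0, d@B1, e@B2, f@B2}
  B1:   IN={a@B1, b@B1, c@B0, d@B1, e@B2, f@B2}   OUT={a@B1, b@B1, c@B0, d@B1, e@B2, f@B2}
  B2:   IN={a@B1, b@B1, c@B0, d@B1, e@B2, f@B2}   OUT={a@B1, b@B1, c@B0, d@B1, e@B2, f@B2}
  B3:   IN={a@B1, b@B1, c@B0, d@B1, e@B2, f@B2}   OUT={a@B3, b@B1, c@B0, d@B3, e@B2, f@B2}
  B4:   IN={a@B1, a@B3, a@B4, b@B1, b@B5, c@B0, d@B1, d@B3, e@B2, e@B5, f@B2}   OUT={a@B4, b@B4, c@B0, d@B1, d@B3, e@B2, e@B5, f@B2}
  B5:   IN={a@B1, a@B4, b@B1, b@B4, c@B0, d@B1, d@B3, e@B2, e@B5, f@B2}   OUT={a@B1, a@B4, b@B5, c@B0, d@B1, d@B3, e@B5, f@B2}
  B6:   IN={a@B1, a@B4, b@B5, c@B0, d@B1, d@B3, e@B5, f@B2}   OUT={a@B1, a@B4, b@B5, c@B6, d@B1, d@B3, e@B6, f@B2}

Merge at B4: IN[B4] = OUT[B3] ⊔ OUT[B5] = {a@B1, a@B3, a@B4, b@B1, b@B5, c@B0, d@B1, d@B3, e@B2, e@B5, f@B2}
Applying B4's transfer function to that IN value gives OUT[B4] (row B4 above).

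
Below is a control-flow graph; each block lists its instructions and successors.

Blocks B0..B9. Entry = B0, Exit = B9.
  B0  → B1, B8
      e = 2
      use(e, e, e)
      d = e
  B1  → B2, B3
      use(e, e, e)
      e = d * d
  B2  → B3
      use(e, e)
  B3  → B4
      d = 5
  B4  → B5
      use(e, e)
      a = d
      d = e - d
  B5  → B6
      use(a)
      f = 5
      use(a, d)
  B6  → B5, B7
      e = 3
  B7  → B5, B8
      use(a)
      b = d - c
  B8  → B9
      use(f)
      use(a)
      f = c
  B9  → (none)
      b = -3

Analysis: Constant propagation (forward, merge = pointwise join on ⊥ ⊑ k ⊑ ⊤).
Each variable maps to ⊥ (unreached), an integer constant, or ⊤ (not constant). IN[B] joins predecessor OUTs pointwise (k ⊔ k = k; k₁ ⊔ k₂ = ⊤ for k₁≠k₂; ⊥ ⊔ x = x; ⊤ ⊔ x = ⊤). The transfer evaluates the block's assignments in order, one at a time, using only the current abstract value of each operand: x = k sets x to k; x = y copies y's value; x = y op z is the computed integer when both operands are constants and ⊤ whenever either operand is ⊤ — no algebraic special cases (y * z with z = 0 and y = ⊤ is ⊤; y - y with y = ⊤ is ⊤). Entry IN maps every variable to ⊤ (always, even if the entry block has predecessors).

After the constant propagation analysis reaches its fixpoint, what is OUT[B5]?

Answer: {a: 5, b: ⊤, c: ⊤, d: -1, e: ⊤, f: 5}

Derivation:
Fixpoint table:
  B0:   IN=(all ⊤)   OUT={d:2, e:2; rest ⊤}
  B1:   IN={d:2, e:2; rest ⊤}   OUT={d:2, e:4; rest ⊤}
  B2:   IN={d:2, e:4; rest ⊤}   OUT={d:2, e:4; rest ⊤}
  B3:   IN={d:2, e:4; rest ⊤}   OUT={d:5, e:4; rest ⊤}
  B4:   IN={d:5, e:4; rest ⊤}   OUT={a:5, d:-1, e:4; rest ⊤}
  B5:   IN={a:5, d:-1; rest ⊤}   OUT={a:5, d:-1, f:5; rest ⊤}
  B6:   IN={a:5, d:-1, f:5; rest ⊤}   OUT={a:5, d:-1, e:3, f:5; rest ⊤}
  B7:   IN={a:5, d:-1, e:3, f:5; rest ⊤}   OUT={a:5, d:-1, e:3, f:5; rest ⊤}
  B8:   IN=(all ⊤)   OUT=(all ⊤)
  B9:   IN=(all ⊤)   OUT={b:-3; rest ⊤}

Merge at B5: IN[B5] = OUT[B4] ⊔ OUT[B6] ⊔ OUT[B7] = {a: 5, b: ⊤, c: ⊤, d: -1, e: ⊤, f: ⊤}
Applying B5's transfer function to that IN value gives OUT[B5] (row B5 above).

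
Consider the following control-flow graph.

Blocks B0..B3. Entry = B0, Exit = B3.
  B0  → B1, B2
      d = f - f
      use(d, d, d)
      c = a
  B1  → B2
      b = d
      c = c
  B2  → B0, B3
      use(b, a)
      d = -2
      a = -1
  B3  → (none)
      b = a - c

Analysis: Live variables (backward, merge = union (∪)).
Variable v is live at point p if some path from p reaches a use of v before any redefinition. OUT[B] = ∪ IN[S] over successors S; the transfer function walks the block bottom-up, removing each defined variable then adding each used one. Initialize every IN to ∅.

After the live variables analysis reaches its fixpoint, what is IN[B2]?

Answer: {a, b, c, f}

Derivation:
Fixpoint table:
  B0:  IN={a, b, f}  OUT={a, b, c, d, f}
  B1:  IN={a, c, d, f}  OUT={a, b, c, f}
  B2:  IN={a, b, c, f}  OUT={a, b, c, f}
  B3:  IN={a, c}  OUT={}

Merge at B2: OUT[B2] = IN[B0] ⊔ IN[B3] = {a, b, c, f}
Applying B2's transfer function to that OUT value gives IN[B2] (row B2 above).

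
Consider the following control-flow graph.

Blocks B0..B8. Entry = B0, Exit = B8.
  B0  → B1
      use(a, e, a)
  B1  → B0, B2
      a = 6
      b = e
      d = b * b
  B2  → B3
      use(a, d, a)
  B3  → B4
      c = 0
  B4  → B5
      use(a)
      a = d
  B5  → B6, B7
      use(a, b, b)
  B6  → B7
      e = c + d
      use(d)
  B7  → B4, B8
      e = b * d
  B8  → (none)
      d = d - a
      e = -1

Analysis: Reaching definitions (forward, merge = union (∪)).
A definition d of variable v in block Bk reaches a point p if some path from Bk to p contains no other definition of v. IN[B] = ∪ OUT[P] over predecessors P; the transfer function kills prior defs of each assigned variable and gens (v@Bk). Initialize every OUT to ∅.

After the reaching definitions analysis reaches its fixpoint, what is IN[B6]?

Answer: {a@B4, b@B1, c@B3, d@B1, e@B7}

Working:
Converged values:
  B0:  IN={a@B1, b@B1, d@B1}  OUT={a@B1, b@B1, d@B1}
  B1:  IN={a@B1, b@B1, d@B1}  OUT={a@B1, b@B1, d@B1}
  B2:  IN={a@B1, b@B1, d@B1}  OUT={a@B1, b@B1, d@B1}
  B3:  IN={a@B1, b@B1, d@B1}  OUT={a@B1, b@B1, c@B3, d@B1}
  B4:  IN={a@B1, a@B4, b@B1, c@B3, d@B1, e@B7}  OUT={a@B4, b@B1, c@B3, d@B1, e@B7}
  B5:  IN={a@B4, b@B1, c@B3, d@B1, e@B7}  OUT={a@B4, b@B1, c@B3, d@B1, e@B7}
  B6:  IN={a@B4, b@B1, c@B3, d@B1, e@B7}  OUT={a@B4, b@B1, c@B3, d@B1, e@B6}
  B7:  IN={a@B4, b@B1, c@B3, d@B1, e@B6, e@B7}  OUT={a@B4, b@B1, c@B3, d@B1, e@B7}
  B8:  IN={a@B4, b@B1, c@B3, d@B1, e@B7}  OUT={a@B4, b@B1, c@B3, d@B8, e@B8}

Merge at B6: IN[B6] = OUT[B5] = {a@B4, b@B1, c@B3, d@B1, e@B7}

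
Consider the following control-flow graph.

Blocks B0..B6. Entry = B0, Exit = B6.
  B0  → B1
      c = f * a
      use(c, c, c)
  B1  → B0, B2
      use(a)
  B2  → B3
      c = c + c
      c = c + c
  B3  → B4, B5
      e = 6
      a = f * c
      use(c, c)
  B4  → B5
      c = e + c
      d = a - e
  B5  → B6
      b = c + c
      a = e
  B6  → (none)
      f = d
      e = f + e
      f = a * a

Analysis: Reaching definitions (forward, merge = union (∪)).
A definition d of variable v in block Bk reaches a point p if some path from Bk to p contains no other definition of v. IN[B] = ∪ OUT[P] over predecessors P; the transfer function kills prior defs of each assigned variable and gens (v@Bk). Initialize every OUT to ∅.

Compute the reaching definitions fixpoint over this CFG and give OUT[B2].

Answer: {c@B2}

Trace:
Fixpoint table:
  B0:   IN={c@B0}   OUT={c@B0}
  B1:   IN={c@B0}   OUT={c@B0}
  B2:   IN={c@B0}   OUT={c@B2}
  B3:   IN={c@B2}   OUT={a@B3, c@B2, e@B3}
  B4:   IN={a@B3, c@B2, e@B3}   OUT={a@B3, c@B4, d@B4, e@B3}
  B5:   IN={a@B3, c@B2, c@B4, d@B4, e@B3}   OUT={a@B5, b@B5, c@B2, c@B4, d@B4, e@B3}
  B6:   IN={a@B5, b@B5, c@B2, c@B4, d@B4, e@B3}   OUT={a@B5, b@B5, c@B2, c@B4, d@B4, e@B6, f@B6}

Merge at B2: IN[B2] = OUT[B1] = {c@B0}
Applying B2's transfer function to that IN value gives OUT[B2] (row B2 above).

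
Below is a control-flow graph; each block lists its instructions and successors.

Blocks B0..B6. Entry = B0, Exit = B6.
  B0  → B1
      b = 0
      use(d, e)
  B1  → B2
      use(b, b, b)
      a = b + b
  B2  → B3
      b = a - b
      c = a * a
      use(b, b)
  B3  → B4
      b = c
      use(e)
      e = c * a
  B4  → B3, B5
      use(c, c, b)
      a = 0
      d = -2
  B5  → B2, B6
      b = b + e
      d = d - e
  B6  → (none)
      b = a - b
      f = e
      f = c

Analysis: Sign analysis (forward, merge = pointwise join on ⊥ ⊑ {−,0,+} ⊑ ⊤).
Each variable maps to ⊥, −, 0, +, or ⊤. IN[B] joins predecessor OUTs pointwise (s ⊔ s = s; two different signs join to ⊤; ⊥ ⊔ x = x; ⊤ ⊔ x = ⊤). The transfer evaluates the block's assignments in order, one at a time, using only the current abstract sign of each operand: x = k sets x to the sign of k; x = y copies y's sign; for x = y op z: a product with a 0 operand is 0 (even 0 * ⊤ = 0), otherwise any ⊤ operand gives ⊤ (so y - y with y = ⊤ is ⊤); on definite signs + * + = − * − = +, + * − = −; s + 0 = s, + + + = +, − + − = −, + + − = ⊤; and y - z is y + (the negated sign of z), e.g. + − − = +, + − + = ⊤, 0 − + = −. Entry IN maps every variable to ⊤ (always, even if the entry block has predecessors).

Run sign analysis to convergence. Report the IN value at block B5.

Answer: {a: 0, b: 0, c: 0, d: -, e: 0, f: ⊤}

Trace:
Per-block solution:
  B0:  IN=(all ⊤)  OUT={b:0; rest ⊤}
  B1:  IN={b:0; rest ⊤}  OUT={a:0, b:0; rest ⊤}
  B2:  IN={a:0, b:0; rest ⊤}  OUT={a:0, b:0, c:0; rest ⊤}
  B3:  IN={a:0, b:0, c:0; rest ⊤}  OUT={a:0, b:0, c:0, e:0; rest ⊤}
  B4:  IN={a:0, b:0, c:0, e:0; rest ⊤}  OUT={a:0, b:0, c:0, d:-, e:0; rest ⊤}
  B5:  IN={a:0, b:0, c:0, d:-, e:0; rest ⊤}  OUT={a:0, b:0, c:0, d:-, e:0; rest ⊤}
  B6:  IN={a:0, b:0, c:0, d:-, e:0; rest ⊤}  OUT={a:0, b:0, c:0, d:-, e:0, f:0; rest ⊤}

Merge at B5: IN[B5] = OUT[B4] = {a: 0, b: 0, c: 0, d: -, e: 0, f: ⊤}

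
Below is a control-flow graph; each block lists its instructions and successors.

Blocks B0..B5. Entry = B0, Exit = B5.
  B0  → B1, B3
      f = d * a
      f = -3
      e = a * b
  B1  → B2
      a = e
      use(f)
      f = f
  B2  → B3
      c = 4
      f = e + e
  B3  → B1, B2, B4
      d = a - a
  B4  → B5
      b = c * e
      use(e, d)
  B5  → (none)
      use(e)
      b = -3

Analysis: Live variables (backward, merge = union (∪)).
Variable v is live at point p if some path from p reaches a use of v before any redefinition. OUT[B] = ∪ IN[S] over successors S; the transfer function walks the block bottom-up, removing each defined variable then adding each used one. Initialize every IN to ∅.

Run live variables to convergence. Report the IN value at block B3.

Answer: {a, c, e, f}

Working:
Converged values:
  B0:   IN={a, b, c, d}   OUT={a, c, e, f}
  B1:   IN={e, f}   OUT={a, e}
  B2:   IN={a, e}   OUT={a, c, e, f}
  B3:   IN={a, c, e, f}   OUT={a, c, d, e, f}
  B4:   IN={c, d, e}   OUT={e}
  B5:   IN={e}   OUT={}

Merge at B3: OUT[B3] = IN[B1] ⊔ IN[B2] ⊔ IN[B4] = {a, c, d, e, f}
Applying B3's transfer function to that OUT value gives IN[B3] (row B3 above).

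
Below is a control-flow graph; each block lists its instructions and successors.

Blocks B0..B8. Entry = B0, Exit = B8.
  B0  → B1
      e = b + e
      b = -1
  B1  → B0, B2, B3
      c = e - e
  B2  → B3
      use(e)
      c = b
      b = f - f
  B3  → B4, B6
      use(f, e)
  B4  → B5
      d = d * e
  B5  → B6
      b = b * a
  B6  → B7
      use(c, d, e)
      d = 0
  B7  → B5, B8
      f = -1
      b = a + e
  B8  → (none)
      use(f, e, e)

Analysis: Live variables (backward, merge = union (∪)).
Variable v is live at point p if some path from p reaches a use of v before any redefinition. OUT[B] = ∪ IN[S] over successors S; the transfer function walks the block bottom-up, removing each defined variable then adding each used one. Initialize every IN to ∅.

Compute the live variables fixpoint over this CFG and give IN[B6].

Answer: {a, c, d, e}

Derivation:
Converged values:
  B0:   IN={a, b, d, e, f}   OUT={a, b, d, e, f}
  B1:   IN={a, b, d, e, f}   OUT={a, b, c, d, e, f}
  B2:   IN={a, b, d, e, f}   OUT={a, b, c, d, e, f}
  B3:   IN={a, b, c, d, e, f}   OUT={a, b, c, d, e}
  B4:   IN={a, b, c, d, e}   OUT={a, b, c, d, e}
  B5:   IN={a, b, c, d, e}   OUT={a, c, d, e}
  B6:   IN={a, c, d, e}   OUT={a, c, d, e}
  B7:   IN={a, c, d, e}   OUT={a, b, c, d, e, f}
  B8:   IN={e, f}   OUT={}

Merge at B6: OUT[B6] = IN[B7] = {a, c, d, e}
Applying B6's transfer function to that OUT value gives IN[B6] (row B6 above).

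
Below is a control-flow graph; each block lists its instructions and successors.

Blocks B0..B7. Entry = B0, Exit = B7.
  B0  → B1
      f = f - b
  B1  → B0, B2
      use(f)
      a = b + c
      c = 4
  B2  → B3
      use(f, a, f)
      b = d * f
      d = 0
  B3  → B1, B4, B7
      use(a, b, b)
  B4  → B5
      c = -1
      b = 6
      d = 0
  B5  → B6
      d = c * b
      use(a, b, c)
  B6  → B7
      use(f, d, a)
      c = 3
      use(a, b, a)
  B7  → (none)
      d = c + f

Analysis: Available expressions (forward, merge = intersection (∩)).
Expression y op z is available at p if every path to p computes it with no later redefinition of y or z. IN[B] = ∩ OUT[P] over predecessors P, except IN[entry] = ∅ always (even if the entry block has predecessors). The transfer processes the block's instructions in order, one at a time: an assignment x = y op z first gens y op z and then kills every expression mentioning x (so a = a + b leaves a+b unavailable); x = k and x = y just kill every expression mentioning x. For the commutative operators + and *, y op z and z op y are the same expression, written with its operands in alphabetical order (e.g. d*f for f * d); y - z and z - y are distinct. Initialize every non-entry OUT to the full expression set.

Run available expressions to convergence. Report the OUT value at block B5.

Per-block solution:
  B0: | IN={} | OUT={}
  B1: | IN={} | OUT={}
  B2: | IN={} | OUT={}
  B3: | IN={} | OUT={}
  B4: | IN={} | OUT={}
  B5: | IN={} | OUT={b*c}
  B6: | IN={b*c} | OUT={}
  B7: | IN={} | OUT={c+f}

Merge at B5: IN[B5] = OUT[B4] = {}
Applying B5's transfer function to that IN value gives OUT[B5] (row B5 above).

Answer: {b*c}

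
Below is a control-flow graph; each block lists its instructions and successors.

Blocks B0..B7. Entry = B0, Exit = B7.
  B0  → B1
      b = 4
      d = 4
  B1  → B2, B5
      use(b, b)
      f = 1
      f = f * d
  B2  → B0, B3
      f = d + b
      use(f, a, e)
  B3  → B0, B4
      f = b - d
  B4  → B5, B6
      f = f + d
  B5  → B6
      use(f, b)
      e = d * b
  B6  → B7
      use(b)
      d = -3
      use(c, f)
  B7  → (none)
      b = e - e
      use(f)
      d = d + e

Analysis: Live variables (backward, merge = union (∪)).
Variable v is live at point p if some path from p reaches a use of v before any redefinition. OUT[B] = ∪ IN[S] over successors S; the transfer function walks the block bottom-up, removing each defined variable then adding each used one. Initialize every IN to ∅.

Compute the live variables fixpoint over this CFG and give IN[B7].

Fixpoint table:
  B0: | IN={a, c, e} | OUT={a, b, c, d, e}
  B1: | IN={a, b, c, d, e} | OUT={a, b, c, d, e, f}
  B2: | IN={a, b, c, d, e} | OUT={a, b, c, d, e}
  B3: | IN={a, b, c, d, e} | OUT={a, b, c, d, e, f}
  B4: | IN={b, c, d, e, f} | OUT={b, c, d, e, f}
  B5: | IN={b, c, d, f} | OUT={b, c, e, f}
  B6: | IN={b, c, e, f} | OUT={d, e, f}
  B7: | IN={d, e, f} | OUT={}

B7 is the boundary node: OUT[B7] = {}
Applying B7's transfer function to that OUT value gives IN[B7] (row B7 above).

Answer: {d, e, f}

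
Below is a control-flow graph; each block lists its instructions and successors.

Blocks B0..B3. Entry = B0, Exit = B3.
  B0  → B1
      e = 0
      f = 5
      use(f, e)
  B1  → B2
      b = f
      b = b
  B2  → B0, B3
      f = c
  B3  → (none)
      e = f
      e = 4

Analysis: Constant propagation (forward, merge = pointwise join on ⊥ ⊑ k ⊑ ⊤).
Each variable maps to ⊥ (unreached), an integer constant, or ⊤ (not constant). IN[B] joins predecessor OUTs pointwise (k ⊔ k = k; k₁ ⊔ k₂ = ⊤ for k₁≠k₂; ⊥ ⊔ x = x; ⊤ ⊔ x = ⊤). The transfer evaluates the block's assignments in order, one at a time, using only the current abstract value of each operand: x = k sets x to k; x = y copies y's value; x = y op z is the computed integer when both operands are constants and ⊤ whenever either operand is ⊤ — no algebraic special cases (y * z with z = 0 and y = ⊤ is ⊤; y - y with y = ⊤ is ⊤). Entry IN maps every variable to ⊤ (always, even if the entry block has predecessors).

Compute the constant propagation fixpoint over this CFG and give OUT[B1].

Answer: {a: ⊤, b: 5, c: ⊤, d: ⊤, e: 0, f: 5}

Derivation:
Converged values:
  B0: | IN=(all ⊤) | OUT={e:0, f:5; rest ⊤}
  B1: | IN={e:0, f:5; rest ⊤} | OUT={b:5, e:0, f:5; rest ⊤}
  B2: | IN={b:5, e:0, f:5; rest ⊤} | OUT={b:5, e:0; rest ⊤}
  B3: | IN={b:5, e:0; rest ⊤} | OUT={b:5, e:4; rest ⊤}

Merge at B1: IN[B1] = OUT[B0] = {a: ⊤, b: ⊤, c: ⊤, d: ⊤, e: 0, f: 5}
Applying B1's transfer function to that IN value gives OUT[B1] (row B1 above).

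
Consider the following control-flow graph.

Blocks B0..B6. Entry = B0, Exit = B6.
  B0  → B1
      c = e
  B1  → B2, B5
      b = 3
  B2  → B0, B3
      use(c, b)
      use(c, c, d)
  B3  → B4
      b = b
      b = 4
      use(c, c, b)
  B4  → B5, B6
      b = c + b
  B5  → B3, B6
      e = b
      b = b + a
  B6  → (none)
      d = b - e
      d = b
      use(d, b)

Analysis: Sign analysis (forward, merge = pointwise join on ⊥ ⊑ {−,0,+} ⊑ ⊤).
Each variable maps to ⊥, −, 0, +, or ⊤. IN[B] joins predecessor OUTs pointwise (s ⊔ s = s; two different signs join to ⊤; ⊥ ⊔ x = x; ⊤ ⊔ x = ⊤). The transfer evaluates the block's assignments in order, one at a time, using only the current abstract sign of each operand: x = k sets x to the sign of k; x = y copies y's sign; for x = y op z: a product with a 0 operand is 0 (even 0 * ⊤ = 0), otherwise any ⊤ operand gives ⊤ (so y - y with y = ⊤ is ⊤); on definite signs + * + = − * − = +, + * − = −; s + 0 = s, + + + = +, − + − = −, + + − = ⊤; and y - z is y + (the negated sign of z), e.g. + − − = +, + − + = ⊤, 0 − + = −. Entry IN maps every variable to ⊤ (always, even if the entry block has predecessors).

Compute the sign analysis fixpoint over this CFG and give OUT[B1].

Fixpoint table:
  B0:   IN=(all ⊤)   OUT=(all ⊤)
  B1:   IN=(all ⊤)   OUT={b:+; rest ⊤}
  B2:   IN={b:+; rest ⊤}   OUT={b:+; rest ⊤}
  B3:   IN=(all ⊤)   OUT={b:+; rest ⊤}
  B4:   IN={b:+; rest ⊤}   OUT=(all ⊤)
  B5:   IN=(all ⊤)   OUT=(all ⊤)
  B6:   IN=(all ⊤)   OUT=(all ⊤)

Merge at B1: IN[B1] = OUT[B0] = {a: ⊤, b: ⊤, c: ⊤, d: ⊤, e: ⊤, f: ⊤}
Applying B1's transfer function to that IN value gives OUT[B1] (row B1 above).

Answer: {a: ⊤, b: +, c: ⊤, d: ⊤, e: ⊤, f: ⊤}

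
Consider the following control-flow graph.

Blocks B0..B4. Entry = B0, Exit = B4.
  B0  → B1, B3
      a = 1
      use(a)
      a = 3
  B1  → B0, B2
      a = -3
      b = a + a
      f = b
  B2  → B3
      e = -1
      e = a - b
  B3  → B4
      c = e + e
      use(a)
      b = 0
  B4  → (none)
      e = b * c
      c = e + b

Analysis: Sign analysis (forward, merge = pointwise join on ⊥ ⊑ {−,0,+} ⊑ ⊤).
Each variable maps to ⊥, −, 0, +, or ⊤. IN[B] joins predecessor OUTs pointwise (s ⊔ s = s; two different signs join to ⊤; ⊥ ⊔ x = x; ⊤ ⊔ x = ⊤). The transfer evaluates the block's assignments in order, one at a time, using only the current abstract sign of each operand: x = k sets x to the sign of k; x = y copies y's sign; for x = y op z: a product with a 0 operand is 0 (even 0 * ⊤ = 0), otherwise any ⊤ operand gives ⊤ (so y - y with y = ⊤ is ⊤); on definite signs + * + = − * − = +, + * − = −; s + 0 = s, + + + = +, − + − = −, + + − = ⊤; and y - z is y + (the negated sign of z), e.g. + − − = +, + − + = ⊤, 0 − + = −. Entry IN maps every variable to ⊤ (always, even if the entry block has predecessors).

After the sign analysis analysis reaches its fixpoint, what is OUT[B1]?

Converged values:
  B0:   IN=(all ⊤)   OUT={a:+; rest ⊤}
  B1:   IN={a:+; rest ⊤}   OUT={a:-, b:-, f:-; rest ⊤}
  B2:   IN={a:-, b:-, f:-; rest ⊤}   OUT={a:-, b:-, f:-; rest ⊤}
  B3:   IN=(all ⊤)   OUT={b:0; rest ⊤}
  B4:   IN={b:0; rest ⊤}   OUT={b:0, c:0, e:0; rest ⊤}

Merge at B1: IN[B1] = OUT[B0] = {a: +, b: ⊤, c: ⊤, d: ⊤, e: ⊤, f: ⊤}
Applying B1's transfer function to that IN value gives OUT[B1] (row B1 above).

Answer: {a: -, b: -, c: ⊤, d: ⊤, e: ⊤, f: -}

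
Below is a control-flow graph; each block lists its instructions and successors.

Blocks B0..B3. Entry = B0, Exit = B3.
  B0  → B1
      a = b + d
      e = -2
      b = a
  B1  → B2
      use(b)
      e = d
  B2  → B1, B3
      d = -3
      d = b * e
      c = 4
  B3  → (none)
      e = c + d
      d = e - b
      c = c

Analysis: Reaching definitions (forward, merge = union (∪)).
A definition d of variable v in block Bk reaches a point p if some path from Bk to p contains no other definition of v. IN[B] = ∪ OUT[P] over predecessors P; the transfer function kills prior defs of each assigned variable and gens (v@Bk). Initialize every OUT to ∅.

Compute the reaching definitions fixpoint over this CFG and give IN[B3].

Fixpoint table:
  B0:   IN={}   OUT={a@B0, b@B0, e@B0}
  B1:   IN={a@B0, b@B0, c@B2, d@B2, e@B0, e@B1}   OUT={a@B0, b@B0, c@B2, d@B2, e@B1}
  B2:   IN={a@B0, b@B0, c@B2, d@B2, e@B1}   OUT={a@B0, b@B0, c@B2, d@B2, e@B1}
  B3:   IN={a@B0, b@B0, c@B2, d@B2, e@B1}   OUT={a@B0, b@B0, c@B3, d@B3, e@B3}

Merge at B3: IN[B3] = OUT[B2] = {a@B0, b@B0, c@B2, d@B2, e@B1}

Answer: {a@B0, b@B0, c@B2, d@B2, e@B1}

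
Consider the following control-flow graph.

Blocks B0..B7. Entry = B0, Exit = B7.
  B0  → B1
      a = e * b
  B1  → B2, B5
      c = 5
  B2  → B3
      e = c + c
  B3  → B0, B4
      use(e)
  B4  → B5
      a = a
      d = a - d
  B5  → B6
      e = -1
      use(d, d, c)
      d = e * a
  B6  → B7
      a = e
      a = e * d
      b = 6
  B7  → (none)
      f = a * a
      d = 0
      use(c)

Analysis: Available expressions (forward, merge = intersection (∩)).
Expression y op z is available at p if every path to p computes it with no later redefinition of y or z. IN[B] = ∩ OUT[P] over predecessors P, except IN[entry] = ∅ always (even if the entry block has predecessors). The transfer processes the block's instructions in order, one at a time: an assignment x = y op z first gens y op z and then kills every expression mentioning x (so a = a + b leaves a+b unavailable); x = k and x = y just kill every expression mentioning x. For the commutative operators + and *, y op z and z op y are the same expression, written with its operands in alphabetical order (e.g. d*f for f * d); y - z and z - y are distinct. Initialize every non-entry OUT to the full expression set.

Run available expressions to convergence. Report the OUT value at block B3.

Per-block solution:
  B0:   IN={}   OUT={b*e}
  B1:   IN={b*e}   OUT={b*e}
  B2:   IN={b*e}   OUT={c+c}
  B3:   IN={c+c}   OUT={c+c}
  B4:   IN={c+c}   OUT={c+c}
  B5:   IN={}   OUT={a*e}
  B6:   IN={a*e}   OUT={d*e}
  B7:   IN={d*e}   OUT={a*a}

Merge at B3: IN[B3] = OUT[B2] = {c+c}
Applying B3's transfer function to that IN value gives OUT[B3] (row B3 above).

Answer: {c+c}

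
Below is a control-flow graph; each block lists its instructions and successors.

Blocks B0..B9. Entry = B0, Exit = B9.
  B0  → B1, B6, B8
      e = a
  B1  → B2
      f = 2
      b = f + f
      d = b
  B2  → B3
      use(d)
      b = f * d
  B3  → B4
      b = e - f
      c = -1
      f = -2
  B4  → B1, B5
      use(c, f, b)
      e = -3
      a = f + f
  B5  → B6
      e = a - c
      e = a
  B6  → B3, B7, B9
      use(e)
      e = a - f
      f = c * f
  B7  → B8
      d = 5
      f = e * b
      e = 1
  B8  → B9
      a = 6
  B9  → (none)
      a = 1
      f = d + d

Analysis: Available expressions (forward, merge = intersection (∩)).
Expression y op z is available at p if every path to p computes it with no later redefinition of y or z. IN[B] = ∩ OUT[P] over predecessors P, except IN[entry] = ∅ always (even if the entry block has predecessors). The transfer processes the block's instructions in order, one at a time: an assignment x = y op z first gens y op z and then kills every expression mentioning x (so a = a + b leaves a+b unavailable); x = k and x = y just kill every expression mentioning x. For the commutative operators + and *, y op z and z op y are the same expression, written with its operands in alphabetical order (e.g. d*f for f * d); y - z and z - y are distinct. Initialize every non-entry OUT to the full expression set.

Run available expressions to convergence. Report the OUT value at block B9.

Answer: {d+d}

Derivation:
Fixpoint table:
  B0: | IN={} | OUT={}
  B1: | IN={} | OUT={f+f}
  B2: | IN={f+f} | OUT={d*f, f+f}
  B3: | IN={} | OUT={}
  B4: | IN={} | OUT={f+f}
  B5: | IN={f+f} | OUT={a-c, f+f}
  B6: | IN={} | OUT={}
  B7: | IN={} | OUT={}
  B8: | IN={} | OUT={}
  B9: | IN={} | OUT={d+d}

Merge at B9: IN[B9] = OUT[B6] ∩ OUT[B8] = {}
Applying B9's transfer function to that IN value gives OUT[B9] (row B9 above).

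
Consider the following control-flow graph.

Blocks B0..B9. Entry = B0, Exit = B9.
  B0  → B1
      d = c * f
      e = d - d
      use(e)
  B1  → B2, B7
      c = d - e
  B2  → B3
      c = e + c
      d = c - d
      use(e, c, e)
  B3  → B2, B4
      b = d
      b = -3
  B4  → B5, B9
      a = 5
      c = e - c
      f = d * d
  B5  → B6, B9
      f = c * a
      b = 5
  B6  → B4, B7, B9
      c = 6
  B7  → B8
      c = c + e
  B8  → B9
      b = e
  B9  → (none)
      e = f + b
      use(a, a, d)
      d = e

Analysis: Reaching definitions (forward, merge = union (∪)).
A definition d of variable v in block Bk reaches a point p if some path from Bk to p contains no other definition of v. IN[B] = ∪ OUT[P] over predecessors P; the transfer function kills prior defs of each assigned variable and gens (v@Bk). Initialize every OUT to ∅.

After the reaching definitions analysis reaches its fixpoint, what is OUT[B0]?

Fixpoint table:
  B0:  IN={}  OUT={d@B0, e@B0}
  B1:  IN={d@B0, e@B0}  OUT={c@B1, d@B0, e@B0}
  B2:  IN={b@B3, c@B1, c@B2, d@B0, d@B2, e@B0}  OUT={b@B3, c@B2, d@B2, e@B0}
  B3:  IN={b@B3, c@B2, d@B2, e@B0}  OUT={b@B3, c@B2, d@B2, e@B0}
  B4:  IN={a@B4, b@B3, b@B5, c@B2, c@B6, d@B2, e@B0, f@B5}  OUT={a@B4, b@B3, b@B5, c@B4, d@B2, e@B0, f@B4}
  B5:  IN={a@B4, b@B3, b@B5, c@B4, d@B2, e@B0, f@B4}  OUT={a@B4, b@B5, c@B4, d@B2, e@B0, f@B5}
  B6:  IN={a@B4, b@B5, c@B4, d@B2, e@B0, f@B5}  OUT={a@B4, b@B5, c@B6, d@B2, e@B0, f@B5}
  B7:  IN={a@B4, b@B5, c@B1, c@B6, d@B0, d@B2, e@B0, f@B5}  OUT={a@B4, b@B5, c@B7, d@B0, d@B2, e@B0, f@B5}
  B8:  IN={a@B4, b@B5, c@B7, d@B0, d@B2, e@B0, f@B5}  OUT={a@B4, b@B8, c@B7, d@B0, d@B2, e@B0, f@B5}
  B9:  IN={a@B4, b@B3, b@B5, b@B8, c@B4, c@B6, c@B7, d@B0, d@B2, e@B0, f@B4, f@B5}  OUT={a@B4, b@B3, b@B5, b@B8, c@B4, c@B6, c@B7, d@B9, e@B9, f@B4, f@B5}

B0 is the boundary node: IN[B0] = {}
Applying B0's transfer function to that IN value gives OUT[B0] (row B0 above).

Answer: {d@B0, e@B0}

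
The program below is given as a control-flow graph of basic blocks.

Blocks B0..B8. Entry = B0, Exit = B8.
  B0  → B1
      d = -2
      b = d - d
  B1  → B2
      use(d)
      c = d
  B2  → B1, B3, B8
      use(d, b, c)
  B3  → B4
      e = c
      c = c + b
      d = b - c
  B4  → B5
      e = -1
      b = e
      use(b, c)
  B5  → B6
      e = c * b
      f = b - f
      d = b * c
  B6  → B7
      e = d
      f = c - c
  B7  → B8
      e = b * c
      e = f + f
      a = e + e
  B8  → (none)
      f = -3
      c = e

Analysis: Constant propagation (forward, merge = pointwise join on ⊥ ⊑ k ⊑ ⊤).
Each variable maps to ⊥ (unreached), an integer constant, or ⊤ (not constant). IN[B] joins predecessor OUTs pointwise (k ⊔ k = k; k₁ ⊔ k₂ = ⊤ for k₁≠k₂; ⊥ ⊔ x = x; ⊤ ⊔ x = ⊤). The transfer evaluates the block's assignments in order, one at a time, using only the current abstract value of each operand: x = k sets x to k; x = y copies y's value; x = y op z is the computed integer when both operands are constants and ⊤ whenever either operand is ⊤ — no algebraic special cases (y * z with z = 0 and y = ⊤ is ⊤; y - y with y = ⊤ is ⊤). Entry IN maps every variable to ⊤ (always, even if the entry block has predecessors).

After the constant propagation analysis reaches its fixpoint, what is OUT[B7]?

Answer: {a: 0, b: -1, c: -2, d: 2, e: 0, f: 0}

Trace:
Fixpoint table:
  B0:   IN=(all ⊤)   OUT={b:0, d:-2; rest ⊤}
  B1:   IN={b:0, d:-2; rest ⊤}   OUT={b:0, c:-2, d:-2; rest ⊤}
  B2:   IN={b:0, c:-2, d:-2; rest ⊤}   OUT={b:0, c:-2, d:-2; rest ⊤}
  B3:   IN={b:0, c:-2, d:-2; rest ⊤}   OUT={b:0, c:-2, d:2, e:-2; rest ⊤}
  B4:   IN={b:0, c:-2, d:2, e:-2; rest ⊤}   OUT={b:-1, c:-2, d:2, e:-1; rest ⊤}
  B5:   IN={b:-1, c:-2, d:2, e:-1; rest ⊤}   OUT={b:-1, c:-2, d:2, e:2; rest ⊤}
  B6:   IN={b:-1, c:-2, d:2, e:2; rest ⊤}   OUT={b:-1, c:-2, d:2, e:2, f:0; rest ⊤}
  B7:   IN={b:-1, c:-2, d:2, e:2, f:0; rest ⊤}   OUT={a:0, b:-1, c:-2, d:2, e:0, f:0; rest ⊤}
  B8:   IN={c:-2; rest ⊤}   OUT={f:-3; rest ⊤}

Merge at B7: IN[B7] = OUT[B6] = {a: ⊤, b: -1, c: -2, d: 2, e: 2, f: 0}
Applying B7's transfer function to that IN value gives OUT[B7] (row B7 above).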